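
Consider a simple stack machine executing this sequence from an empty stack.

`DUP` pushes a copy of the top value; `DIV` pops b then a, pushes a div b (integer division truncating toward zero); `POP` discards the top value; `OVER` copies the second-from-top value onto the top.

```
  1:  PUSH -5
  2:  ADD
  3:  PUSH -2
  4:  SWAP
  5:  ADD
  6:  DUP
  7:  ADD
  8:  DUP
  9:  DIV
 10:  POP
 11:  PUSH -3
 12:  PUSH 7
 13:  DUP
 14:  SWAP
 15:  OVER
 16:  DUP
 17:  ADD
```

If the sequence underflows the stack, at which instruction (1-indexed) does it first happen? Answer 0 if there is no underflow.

PUSH -5 -> [-5]
ADD  — needs 2 operands, stack has 1 → underflow

2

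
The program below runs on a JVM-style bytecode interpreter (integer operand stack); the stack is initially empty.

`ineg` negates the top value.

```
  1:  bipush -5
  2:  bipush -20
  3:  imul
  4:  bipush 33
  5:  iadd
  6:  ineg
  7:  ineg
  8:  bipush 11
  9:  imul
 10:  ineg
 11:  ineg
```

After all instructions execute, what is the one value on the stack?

1463

bipush -5  -> [-5]
bipush -20 -> [-5, -20]
imul       -> [100]
bipush 33  -> [100, 33]
iadd       -> [133]
ineg       -> [-133]
ineg       -> [133]
bipush 11  -> [133, 11]
imul       -> [1463]
ineg       -> [-1463]
ineg       -> [1463]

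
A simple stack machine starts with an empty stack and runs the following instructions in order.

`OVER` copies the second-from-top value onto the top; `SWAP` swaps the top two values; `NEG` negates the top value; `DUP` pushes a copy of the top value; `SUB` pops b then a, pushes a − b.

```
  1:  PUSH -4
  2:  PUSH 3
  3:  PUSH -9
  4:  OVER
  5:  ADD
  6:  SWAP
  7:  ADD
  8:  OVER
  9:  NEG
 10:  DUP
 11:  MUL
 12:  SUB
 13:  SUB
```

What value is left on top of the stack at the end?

PUSH -4 → -4
PUSH 3  → -4 3
PUSH -9 → -4 3 -9
OVER    → -4 3 -9 3
ADD     → -4 3 -6
SWAP    → -4 -6 3
ADD     → -4 -3
OVER    → -4 -3 -4
NEG     → -4 -3 4
DUP     → -4 -3 4 4
MUL     → -4 -3 16
SUB     → -4 -19
SUB     → 15

15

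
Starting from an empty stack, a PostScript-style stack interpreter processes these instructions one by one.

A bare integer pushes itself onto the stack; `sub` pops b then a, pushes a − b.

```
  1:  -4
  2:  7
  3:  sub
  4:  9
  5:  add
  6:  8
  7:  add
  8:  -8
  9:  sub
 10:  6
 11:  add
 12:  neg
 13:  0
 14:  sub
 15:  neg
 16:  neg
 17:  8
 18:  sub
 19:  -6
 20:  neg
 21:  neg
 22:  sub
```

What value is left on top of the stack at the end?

-4  : -4
7   : -4 7
sub : -11
9   : -11 9
add : -2
8   : -2 8
add : 6
-8  : 6 -8
sub : 14
6   : 14 6
add : 20
neg : -20
0   : -20 0
sub : -20
neg : 20
neg : -20
8   : -20 8
sub : -28
-6  : -28 -6
neg : -28 6
neg : -28 -6
sub : -22

-22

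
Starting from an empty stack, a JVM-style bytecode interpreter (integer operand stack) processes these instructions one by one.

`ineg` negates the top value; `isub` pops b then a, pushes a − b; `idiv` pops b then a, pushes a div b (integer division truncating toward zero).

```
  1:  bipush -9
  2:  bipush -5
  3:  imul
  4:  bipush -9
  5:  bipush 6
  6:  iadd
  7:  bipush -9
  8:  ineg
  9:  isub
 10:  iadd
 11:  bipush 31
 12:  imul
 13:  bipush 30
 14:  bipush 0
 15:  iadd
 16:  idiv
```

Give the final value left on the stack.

34

bipush -9 -> -9
bipush -5 -> -9 -5
imul      -> 45
bipush -9 -> 45 -9
bipush 6  -> 45 -9 6
iadd      -> 45 -3
bipush -9 -> 45 -3 -9
ineg      -> 45 -3 9
isub      -> 45 -12
iadd      -> 33
bipush 31 -> 33 31
imul      -> 1023
bipush 30 -> 1023 30
bipush 0  -> 1023 30 0
iadd      -> 1023 30
idiv      -> 34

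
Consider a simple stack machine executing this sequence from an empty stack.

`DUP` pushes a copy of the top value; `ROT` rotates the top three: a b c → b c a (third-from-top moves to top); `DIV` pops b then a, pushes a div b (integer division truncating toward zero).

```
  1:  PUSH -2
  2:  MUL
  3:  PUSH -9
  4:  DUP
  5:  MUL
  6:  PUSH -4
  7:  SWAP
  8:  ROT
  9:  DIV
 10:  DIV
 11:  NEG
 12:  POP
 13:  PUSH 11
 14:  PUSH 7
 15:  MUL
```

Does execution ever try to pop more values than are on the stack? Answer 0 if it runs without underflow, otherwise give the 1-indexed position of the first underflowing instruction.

PUSH -2  [-2]
MUL  — needs 2 operands, stack has 1 → underflow

2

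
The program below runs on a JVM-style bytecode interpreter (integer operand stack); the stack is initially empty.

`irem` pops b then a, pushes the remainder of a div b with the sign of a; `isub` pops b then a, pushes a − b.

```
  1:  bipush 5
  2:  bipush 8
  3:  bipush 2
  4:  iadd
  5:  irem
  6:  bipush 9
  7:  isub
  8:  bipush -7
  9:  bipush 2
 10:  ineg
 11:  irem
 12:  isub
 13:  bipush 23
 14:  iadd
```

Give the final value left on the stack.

bipush 5  → [5]
bipush 8  → [5, 8]
bipush 2  → [5, 8, 2]
iadd      → [5, 10]
irem      → [5]
bipush 9  → [5, 9]
isub      → [-4]
bipush -7 → [-4, -7]
bipush 2  → [-4, -7, 2]
ineg      → [-4, -7, -2]
irem      → [-4, -1]
isub      → [-3]
bipush 23 → [-3, 23]
iadd      → [20]

20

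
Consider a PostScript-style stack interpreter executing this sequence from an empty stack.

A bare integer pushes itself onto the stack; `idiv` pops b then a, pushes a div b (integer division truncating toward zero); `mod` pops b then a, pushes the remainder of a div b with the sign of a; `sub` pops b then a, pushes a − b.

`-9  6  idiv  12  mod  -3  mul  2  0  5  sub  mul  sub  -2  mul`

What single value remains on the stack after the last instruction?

-26

-9   : -9
6    : -9 6
idiv : -1
12   : -1 12
mod  : -1
-3   : -1 -3
mul  : 3
2    : 3 2
0    : 3 2 0
5    : 3 2 0 5
sub  : 3 2 -5
mul  : 3 -10
sub  : 13
-2   : 13 -2
mul  : -26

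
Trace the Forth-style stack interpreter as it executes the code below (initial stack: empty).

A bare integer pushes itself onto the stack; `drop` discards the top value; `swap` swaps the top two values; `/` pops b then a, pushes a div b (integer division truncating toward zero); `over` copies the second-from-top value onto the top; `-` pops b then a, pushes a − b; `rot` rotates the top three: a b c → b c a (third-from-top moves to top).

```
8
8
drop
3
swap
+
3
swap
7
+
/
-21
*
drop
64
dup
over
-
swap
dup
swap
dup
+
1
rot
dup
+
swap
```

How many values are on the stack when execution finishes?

4

8    → [8]
8    → [8, 8]
drop → [8]
3    → [8, 3]
swap → [3, 8]
+    → [11]
3    → [11, 3]
swap → [3, 11]
7    → [3, 11, 7]
+    → [3, 18]
/    → [0]
-21  → [0, -21]
*    → [0]
drop → []
64   → [64]
dup  → [64, 64]
over → [64, 64, 64]
-    → [64, 0]
swap → [0, 64]
dup  → [0, 64, 64]
swap → [0, 64, 64]
dup  → [0, 64, 64, 64]
+    → [0, 64, 128]
1    → [0, 64, 128, 1]
rot  → [0, 128, 1, 64]
dup  → [0, 128, 1, 64, 64]
+    → [0, 128, 1, 128]
swap → [0, 128, 128, 1]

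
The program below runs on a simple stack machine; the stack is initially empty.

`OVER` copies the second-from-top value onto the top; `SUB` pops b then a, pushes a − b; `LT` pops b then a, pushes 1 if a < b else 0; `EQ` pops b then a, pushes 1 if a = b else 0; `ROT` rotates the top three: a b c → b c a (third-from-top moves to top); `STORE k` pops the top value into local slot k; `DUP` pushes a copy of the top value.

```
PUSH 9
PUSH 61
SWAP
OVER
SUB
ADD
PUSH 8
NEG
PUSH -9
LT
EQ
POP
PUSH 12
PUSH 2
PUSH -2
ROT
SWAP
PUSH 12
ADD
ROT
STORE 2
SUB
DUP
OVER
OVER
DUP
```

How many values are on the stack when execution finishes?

5

PUSH 9   9
PUSH 61  9 61
SWAP     61 9
OVER     61 9 61
SUB      61 -52
ADD      9
PUSH 8   9 8
NEG      9 -8
PUSH -9  9 -8 -9
LT       9 0
EQ       0
POP      (empty)
PUSH 12  12
PUSH 2   12 2
PUSH -2  12 2 -2
ROT      2 -2 12
SWAP     2 12 -2
PUSH 12  2 12 -2 12
ADD      2 12 10
ROT      12 10 2
STORE 2  12 10
SUB      2
DUP      2 2
OVER     2 2 2
OVER     2 2 2 2
DUP      2 2 2 2 2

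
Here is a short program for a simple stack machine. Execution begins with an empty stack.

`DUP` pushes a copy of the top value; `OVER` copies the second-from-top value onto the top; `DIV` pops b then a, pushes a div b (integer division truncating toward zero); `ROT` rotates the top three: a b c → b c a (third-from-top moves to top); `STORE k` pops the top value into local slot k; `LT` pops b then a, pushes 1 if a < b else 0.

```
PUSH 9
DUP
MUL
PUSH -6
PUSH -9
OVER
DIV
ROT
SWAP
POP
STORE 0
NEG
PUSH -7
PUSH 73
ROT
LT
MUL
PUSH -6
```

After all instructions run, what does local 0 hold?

81

PUSH 9  -> [9]
DUP     -> [9, 9]
MUL     -> [81]
PUSH -6 -> [81, -6]
PUSH -9 -> [81, -6, -9]
OVER    -> [81, -6, -9, -6]
DIV     -> [81, -6, 1]
ROT     -> [-6, 1, 81]
SWAP    -> [-6, 81, 1]
POP     -> [-6, 81]
STORE 0 -> [-6]
NEG     -> [6]
PUSH -7 -> [6, -7]
PUSH 73 -> [6, -7, 73]
ROT     -> [-7, 73, 6]
LT      -> [-7, 0]
MUL     -> [0]
PUSH -6 -> [0, -6]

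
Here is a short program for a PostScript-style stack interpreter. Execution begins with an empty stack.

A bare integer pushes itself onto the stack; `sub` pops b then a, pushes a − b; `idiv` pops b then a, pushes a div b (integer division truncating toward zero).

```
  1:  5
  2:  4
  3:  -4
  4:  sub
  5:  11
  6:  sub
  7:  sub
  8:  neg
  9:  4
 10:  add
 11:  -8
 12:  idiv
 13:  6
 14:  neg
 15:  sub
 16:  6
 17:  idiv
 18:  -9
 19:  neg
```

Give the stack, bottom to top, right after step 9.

5   : 5
4   : 5 4
-4  : 5 4 -4
sub : 5 8
11  : 5 8 11
sub : 5 -3
sub : 8
neg : -8
4   : -8 4

[-8, 4]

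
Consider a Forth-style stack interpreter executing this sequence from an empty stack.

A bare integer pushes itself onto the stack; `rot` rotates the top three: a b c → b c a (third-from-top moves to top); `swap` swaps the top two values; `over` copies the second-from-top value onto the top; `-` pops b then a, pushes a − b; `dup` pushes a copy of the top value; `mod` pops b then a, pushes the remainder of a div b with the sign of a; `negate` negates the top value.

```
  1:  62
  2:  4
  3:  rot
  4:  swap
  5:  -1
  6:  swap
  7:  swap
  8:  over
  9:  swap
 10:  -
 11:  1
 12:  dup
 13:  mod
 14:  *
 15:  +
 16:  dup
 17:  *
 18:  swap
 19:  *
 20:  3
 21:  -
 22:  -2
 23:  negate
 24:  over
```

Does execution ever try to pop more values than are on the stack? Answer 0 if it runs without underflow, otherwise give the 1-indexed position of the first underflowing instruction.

3

62  62
4   62 4
rot  — needs 3 operands, stack has 2 → underflow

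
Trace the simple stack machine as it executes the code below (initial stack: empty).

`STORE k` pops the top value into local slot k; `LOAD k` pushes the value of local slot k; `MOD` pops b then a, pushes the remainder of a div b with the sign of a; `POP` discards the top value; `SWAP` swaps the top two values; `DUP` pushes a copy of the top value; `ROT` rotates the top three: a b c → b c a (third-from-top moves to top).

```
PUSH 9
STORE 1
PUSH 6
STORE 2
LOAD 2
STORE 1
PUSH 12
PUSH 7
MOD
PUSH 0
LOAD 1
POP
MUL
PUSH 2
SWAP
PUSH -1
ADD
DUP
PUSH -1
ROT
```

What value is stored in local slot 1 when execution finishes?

6

PUSH 9  -> [9]
STORE 1 -> []
PUSH 6  -> [6]
STORE 2 -> []
LOAD 2  -> [6]
STORE 1 -> []
PUSH 12 -> [12]
PUSH 7  -> [12, 7]
MOD     -> [5]
PUSH 0  -> [5, 0]
LOAD 1  -> [5, 0, 6]
POP     -> [5, 0]
MUL     -> [0]
PUSH 2  -> [0, 2]
SWAP    -> [2, 0]
PUSH -1 -> [2, 0, -1]
ADD     -> [2, -1]
DUP     -> [2, -1, -1]
PUSH -1 -> [2, -1, -1, -1]
ROT     -> [2, -1, -1, -1]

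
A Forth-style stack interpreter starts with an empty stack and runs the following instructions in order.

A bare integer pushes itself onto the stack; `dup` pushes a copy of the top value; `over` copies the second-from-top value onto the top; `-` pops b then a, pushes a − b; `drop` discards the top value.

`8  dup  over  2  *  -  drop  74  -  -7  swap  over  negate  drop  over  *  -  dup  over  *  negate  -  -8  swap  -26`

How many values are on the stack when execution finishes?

8      → [8]
dup    → [8, 8]
over   → [8, 8, 8]
2      → [8, 8, 8, 2]
*      → [8, 8, 16]
-      → [8, -8]
drop   → [8]
74     → [8, 74]
-      → [-66]
-7     → [-66, -7]
swap   → [-7, -66]
over   → [-7, -66, -7]
negate → [-7, -66, 7]
drop   → [-7, -66]
over   → [-7, -66, -7]
*      → [-7, 462]
-      → [-469]
dup    → [-469, -469]
over   → [-469, -469, -469]
*      → [-469, 219961]
negate → [-469, -219961]
-      → [219492]
-8     → [219492, -8]
swap   → [-8, 219492]
-26    → [-8, 219492, -26]

3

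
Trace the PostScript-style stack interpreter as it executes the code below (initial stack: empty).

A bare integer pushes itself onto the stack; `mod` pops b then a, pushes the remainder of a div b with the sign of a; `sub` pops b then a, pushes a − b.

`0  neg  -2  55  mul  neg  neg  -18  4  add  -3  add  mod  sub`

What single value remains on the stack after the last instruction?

0    0
neg  0
-2   0 -2
55   0 -2 55
mul  0 -110
neg  0 110
neg  0 -110
-18  0 -110 -18
4    0 -110 -18 4
add  0 -110 -14
-3   0 -110 -14 -3
add  0 -110 -17
mod  0 -8
sub  8

8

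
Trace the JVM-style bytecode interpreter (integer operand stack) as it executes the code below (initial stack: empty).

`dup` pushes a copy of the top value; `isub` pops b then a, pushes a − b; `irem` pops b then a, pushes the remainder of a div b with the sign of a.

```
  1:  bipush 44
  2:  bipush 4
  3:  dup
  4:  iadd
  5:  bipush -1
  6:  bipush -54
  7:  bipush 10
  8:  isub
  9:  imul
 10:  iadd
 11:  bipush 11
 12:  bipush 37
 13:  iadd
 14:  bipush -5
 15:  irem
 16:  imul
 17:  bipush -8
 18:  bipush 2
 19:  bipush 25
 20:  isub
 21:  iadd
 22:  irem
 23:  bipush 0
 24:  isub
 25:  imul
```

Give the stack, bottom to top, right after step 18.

bipush 44   44
bipush 4    44 4
dup         44 4 4
iadd        44 8
bipush -1   44 8 -1
bipush -54  44 8 -1 -54
bipush 10   44 8 -1 -54 10
isub        44 8 -1 -64
imul        44 8 64
iadd        44 72
bipush 11   44 72 11
bipush 37   44 72 11 37
iadd        44 72 48
bipush -5   44 72 48 -5
irem        44 72 3
imul        44 216
bipush -8   44 216 -8
bipush 2    44 216 -8 2

[44, 216, -8, 2]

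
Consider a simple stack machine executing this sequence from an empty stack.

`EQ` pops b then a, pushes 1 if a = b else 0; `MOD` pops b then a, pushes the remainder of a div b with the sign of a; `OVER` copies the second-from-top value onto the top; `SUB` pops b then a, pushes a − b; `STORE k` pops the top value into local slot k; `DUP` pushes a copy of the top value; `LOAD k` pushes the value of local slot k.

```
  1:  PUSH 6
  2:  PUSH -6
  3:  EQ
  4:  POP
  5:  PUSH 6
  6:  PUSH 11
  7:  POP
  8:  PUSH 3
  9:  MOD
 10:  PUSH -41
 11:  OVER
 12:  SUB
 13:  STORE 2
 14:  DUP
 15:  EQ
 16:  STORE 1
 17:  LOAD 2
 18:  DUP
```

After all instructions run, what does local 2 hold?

PUSH 6    6
PUSH -6   6 -6
EQ        0
POP       (empty)
PUSH 6    6
PUSH 11   6 11
POP       6
PUSH 3    6 3
MOD       0
PUSH -41  0 -41
OVER      0 -41 0
SUB       0 -41
STORE 2   0
DUP       0 0
EQ        1
STORE 1   (empty)
LOAD 2    -41
DUP       -41 -41

-41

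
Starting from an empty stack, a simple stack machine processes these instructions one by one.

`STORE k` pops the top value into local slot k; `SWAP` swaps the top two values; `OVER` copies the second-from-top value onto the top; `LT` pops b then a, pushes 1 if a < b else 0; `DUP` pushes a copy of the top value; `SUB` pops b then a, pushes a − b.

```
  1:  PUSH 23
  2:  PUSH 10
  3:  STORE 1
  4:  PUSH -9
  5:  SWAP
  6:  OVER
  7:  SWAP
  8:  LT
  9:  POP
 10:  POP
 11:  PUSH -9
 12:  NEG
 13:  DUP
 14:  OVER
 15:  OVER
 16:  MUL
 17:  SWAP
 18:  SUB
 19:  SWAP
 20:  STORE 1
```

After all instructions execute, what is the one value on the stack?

PUSH 23 → 23
PUSH 10 → 23 10
STORE 1 → 23
PUSH -9 → 23 -9
SWAP    → -9 23
OVER    → -9 23 -9
SWAP    → -9 -9 23
LT      → -9 1
POP     → -9
POP     → (empty)
PUSH -9 → -9
NEG     → 9
DUP     → 9 9
OVER    → 9 9 9
OVER    → 9 9 9 9
MUL     → 9 9 81
SWAP    → 9 81 9
SUB     → 9 72
SWAP    → 72 9
STORE 1 → 72

72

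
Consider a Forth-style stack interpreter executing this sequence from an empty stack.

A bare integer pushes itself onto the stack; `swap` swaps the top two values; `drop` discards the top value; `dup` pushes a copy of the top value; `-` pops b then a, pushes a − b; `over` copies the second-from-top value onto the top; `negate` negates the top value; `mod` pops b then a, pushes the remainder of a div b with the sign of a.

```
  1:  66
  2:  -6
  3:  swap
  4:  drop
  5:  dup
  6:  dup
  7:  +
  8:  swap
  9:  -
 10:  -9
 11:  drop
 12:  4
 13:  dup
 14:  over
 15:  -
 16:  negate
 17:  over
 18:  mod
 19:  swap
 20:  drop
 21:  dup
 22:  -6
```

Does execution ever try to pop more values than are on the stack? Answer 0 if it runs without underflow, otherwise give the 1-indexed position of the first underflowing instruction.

66      [66]
-6      [66, -6]
swap    [-6, 66]
drop    [-6]
dup     [-6, -6]
dup     [-6, -6, -6]
+       [-6, -12]
swap    [-12, -6]
-       [-6]
-9      [-6, -9]
drop    [-6]
4       [-6, 4]
dup     [-6, 4, 4]
over    [-6, 4, 4, 4]
-       [-6, 4, 0]
negate  [-6, 4, 0]
over    [-6, 4, 0, 4]
mod     [-6, 4, 0]
swap    [-6, 0, 4]
drop    [-6, 0]
dup     [-6, 0, 0]
-6      [-6, 0, 0, -6]

0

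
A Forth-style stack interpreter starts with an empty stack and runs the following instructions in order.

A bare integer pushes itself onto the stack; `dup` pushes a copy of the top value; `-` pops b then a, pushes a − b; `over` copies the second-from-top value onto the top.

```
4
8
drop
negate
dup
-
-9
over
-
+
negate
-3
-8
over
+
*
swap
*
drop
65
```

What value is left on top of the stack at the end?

4      -> [4]
8      -> [4, 8]
drop   -> [4]
negate -> [-4]
dup    -> [-4, -4]
-      -> [0]
-9     -> [0, -9]
over   -> [0, -9, 0]
-      -> [0, -9]
+      -> [-9]
negate -> [9]
-3     -> [9, -3]
-8     -> [9, -3, -8]
over   -> [9, -3, -8, -3]
+      -> [9, -3, -11]
*      -> [9, 33]
swap   -> [33, 9]
*      -> [297]
drop   -> []
65     -> [65]

65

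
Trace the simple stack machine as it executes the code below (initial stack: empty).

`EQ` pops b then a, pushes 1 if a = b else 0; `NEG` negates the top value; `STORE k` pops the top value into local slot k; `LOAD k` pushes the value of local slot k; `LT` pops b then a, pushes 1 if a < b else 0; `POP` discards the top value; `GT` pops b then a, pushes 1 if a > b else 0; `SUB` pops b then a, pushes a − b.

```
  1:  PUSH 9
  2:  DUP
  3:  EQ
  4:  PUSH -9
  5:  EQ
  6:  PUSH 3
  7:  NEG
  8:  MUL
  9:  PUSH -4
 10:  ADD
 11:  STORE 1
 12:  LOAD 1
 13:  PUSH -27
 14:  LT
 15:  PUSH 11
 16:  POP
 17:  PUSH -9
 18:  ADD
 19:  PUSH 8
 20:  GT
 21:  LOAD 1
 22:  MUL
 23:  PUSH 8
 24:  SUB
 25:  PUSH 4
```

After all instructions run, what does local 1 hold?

-4

PUSH 9   → [9]
DUP      → [9, 9]
EQ       → [1]
PUSH -9  → [1, -9]
EQ       → [0]
PUSH 3   → [0, 3]
NEG      → [0, -3]
MUL      → [0]
PUSH -4  → [0, -4]
ADD      → [-4]
STORE 1  → []
LOAD 1   → [-4]
PUSH -27 → [-4, -27]
LT       → [0]
PUSH 11  → [0, 11]
POP      → [0]
PUSH -9  → [0, -9]
ADD      → [-9]
PUSH 8   → [-9, 8]
GT       → [0]
LOAD 1   → [0, -4]
MUL      → [0]
PUSH 8   → [0, 8]
SUB      → [-8]
PUSH 4   → [-8, 4]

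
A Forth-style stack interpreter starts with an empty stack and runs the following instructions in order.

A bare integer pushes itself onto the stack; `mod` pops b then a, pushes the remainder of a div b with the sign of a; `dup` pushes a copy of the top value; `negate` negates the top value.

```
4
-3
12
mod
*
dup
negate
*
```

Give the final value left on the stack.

4       [4]
-3      [4, -3]
12      [4, -3, 12]
mod     [4, -3]
*       [-12]
dup     [-12, -12]
negate  [-12, 12]
*       [-144]

-144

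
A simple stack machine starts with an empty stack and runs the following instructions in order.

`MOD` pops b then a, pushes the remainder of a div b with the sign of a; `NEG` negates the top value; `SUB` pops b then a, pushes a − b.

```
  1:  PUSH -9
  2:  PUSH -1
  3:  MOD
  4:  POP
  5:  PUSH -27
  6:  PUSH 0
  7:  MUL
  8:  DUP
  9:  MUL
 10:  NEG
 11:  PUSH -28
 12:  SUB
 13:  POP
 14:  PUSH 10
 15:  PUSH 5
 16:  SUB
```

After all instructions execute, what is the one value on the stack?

5

PUSH -9  → [-9]
PUSH -1  → [-9, -1]
MOD      → [0]
POP      → []
PUSH -27 → [-27]
PUSH 0   → [-27, 0]
MUL      → [0]
DUP      → [0, 0]
MUL      → [0]
NEG      → [0]
PUSH -28 → [0, -28]
SUB      → [28]
POP      → []
PUSH 10  → [10]
PUSH 5   → [10, 5]
SUB      → [5]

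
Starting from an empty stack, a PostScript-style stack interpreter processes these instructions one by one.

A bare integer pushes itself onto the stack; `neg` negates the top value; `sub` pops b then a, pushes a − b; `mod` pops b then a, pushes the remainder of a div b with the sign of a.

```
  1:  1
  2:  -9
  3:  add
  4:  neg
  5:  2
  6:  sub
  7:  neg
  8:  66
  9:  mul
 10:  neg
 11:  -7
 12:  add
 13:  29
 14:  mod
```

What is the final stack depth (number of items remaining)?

1   -> 1
-9  -> 1 -9
add -> -8
neg -> 8
2   -> 8 2
sub -> 6
neg -> -6
66  -> -6 66
mul -> -396
neg -> 396
-7  -> 396 -7
add -> 389
29  -> 389 29
mod -> 12

1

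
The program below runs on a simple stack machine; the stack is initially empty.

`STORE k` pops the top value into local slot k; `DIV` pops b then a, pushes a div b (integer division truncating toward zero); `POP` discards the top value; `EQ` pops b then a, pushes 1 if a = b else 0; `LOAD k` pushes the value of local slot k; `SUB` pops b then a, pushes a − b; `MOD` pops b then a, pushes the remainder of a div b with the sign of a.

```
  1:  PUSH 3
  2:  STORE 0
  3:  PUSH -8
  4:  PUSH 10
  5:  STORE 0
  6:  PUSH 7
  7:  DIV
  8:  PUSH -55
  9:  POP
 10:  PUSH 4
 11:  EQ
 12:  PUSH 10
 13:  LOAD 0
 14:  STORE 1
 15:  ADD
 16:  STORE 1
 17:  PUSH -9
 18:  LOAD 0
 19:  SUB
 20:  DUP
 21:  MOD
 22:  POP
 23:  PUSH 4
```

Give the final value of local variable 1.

PUSH 3    [3]
STORE 0   []
PUSH -8   [-8]
PUSH 10   [-8, 10]
STORE 0   [-8]
PUSH 7    [-8, 7]
DIV       [-1]
PUSH -55  [-1, -55]
POP       [-1]
PUSH 4    [-1, 4]
EQ        [0]
PUSH 10   [0, 10]
LOAD 0    [0, 10, 10]
STORE 1   [0, 10]
ADD       [10]
STORE 1   []
PUSH -9   [-9]
LOAD 0    [-9, 10]
SUB       [-19]
DUP       [-19, -19]
MOD       [0]
POP       []
PUSH 4    [4]

10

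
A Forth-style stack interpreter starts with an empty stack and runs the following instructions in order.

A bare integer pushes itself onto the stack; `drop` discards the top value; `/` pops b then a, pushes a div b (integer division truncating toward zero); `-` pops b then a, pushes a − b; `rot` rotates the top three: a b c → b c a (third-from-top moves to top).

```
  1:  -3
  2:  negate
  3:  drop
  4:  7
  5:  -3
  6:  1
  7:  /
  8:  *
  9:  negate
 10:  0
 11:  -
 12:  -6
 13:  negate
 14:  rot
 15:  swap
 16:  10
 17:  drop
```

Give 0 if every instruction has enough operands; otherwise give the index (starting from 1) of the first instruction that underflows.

-3     : -3
negate : 3
drop   : (empty)
7      : 7
-3     : 7 -3
1      : 7 -3 1
/      : 7 -3
*      : -21
negate : 21
0      : 21 0
-      : 21
-6     : 21 -6
negate : 21 6
rot  — needs 3 operands, stack has 2 → underflow

14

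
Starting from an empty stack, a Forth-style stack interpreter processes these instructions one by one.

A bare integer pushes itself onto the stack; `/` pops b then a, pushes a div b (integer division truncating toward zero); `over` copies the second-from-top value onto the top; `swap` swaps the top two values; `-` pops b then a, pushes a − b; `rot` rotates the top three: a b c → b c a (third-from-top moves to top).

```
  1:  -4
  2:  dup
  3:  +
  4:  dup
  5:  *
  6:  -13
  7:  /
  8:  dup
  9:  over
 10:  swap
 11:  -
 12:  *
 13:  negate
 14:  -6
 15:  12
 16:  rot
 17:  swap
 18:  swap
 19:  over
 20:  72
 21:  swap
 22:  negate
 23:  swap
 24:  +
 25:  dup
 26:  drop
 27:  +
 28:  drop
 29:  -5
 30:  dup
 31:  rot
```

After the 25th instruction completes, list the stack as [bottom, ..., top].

[-6, 12, 0, 60, 60]

-4     → -4
dup    → -4 -4
+      → -8
dup    → -8 -8
*      → 64
-13    → 64 -13
/      → -4
dup    → -4 -4
over   → -4 -4 -4
swap   → -4 -4 -4
-      → -4 0
*      → 0
negate → 0
-6     → 0 -6
12     → 0 -6 12
rot    → -6 12 0
swap   → -6 0 12
swap   → -6 12 0
over   → -6 12 0 12
72     → -6 12 0 12 72
swap   → -6 12 0 72 12
negate → -6 12 0 72 -12
swap   → -6 12 0 -12 72
+      → -6 12 0 60
dup    → -6 12 0 60 60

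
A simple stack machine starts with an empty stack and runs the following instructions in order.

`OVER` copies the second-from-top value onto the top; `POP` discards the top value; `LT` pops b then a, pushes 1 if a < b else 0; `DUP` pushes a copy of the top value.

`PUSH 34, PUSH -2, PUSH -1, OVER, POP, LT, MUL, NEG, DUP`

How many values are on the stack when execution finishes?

PUSH 34  [34]
PUSH -2  [34, -2]
PUSH -1  [34, -2, -1]
OVER     [34, -2, -1, -2]
POP      [34, -2, -1]
LT       [34, 1]
MUL      [34]
NEG      [-34]
DUP      [-34, -34]

2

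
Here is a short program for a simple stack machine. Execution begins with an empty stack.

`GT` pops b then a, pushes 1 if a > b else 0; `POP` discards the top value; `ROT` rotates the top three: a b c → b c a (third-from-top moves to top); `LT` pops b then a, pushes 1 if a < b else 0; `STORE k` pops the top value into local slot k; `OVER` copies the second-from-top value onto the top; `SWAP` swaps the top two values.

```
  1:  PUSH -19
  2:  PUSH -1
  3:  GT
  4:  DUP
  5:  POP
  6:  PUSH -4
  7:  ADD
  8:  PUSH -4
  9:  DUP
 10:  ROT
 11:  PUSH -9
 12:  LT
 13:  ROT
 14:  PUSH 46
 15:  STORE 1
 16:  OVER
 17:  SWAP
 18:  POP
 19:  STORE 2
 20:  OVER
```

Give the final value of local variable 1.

PUSH -19  [-19]
PUSH -1   [-19, -1]
GT        [0]
DUP       [0, 0]
POP       [0]
PUSH -4   [0, -4]
ADD       [-4]
PUSH -4   [-4, -4]
DUP       [-4, -4, -4]
ROT       [-4, -4, -4]
PUSH -9   [-4, -4, -4, -9]
LT        [-4, -4, 0]
ROT       [-4, 0, -4]
PUSH 46   [-4, 0, -4, 46]
STORE 1   [-4, 0, -4]
OVER      [-4, 0, -4, 0]
SWAP      [-4, 0, 0, -4]
POP       [-4, 0, 0]
STORE 2   [-4, 0]
OVER      [-4, 0, -4]

46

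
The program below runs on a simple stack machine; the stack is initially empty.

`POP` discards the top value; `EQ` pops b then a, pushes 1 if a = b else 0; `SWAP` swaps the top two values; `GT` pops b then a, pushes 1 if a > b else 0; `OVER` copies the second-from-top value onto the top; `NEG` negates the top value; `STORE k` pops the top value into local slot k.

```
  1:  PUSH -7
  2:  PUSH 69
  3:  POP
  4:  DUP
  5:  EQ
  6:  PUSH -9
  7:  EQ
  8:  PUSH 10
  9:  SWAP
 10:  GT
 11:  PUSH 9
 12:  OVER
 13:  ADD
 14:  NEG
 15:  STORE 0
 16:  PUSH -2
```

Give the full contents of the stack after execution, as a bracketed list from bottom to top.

PUSH -7 : [-7]
PUSH 69 : [-7, 69]
POP     : [-7]
DUP     : [-7, -7]
EQ      : [1]
PUSH -9 : [1, -9]
EQ      : [0]
PUSH 10 : [0, 10]
SWAP    : [10, 0]
GT      : [1]
PUSH 9  : [1, 9]
OVER    : [1, 9, 1]
ADD     : [1, 10]
NEG     : [1, -10]
STORE 0 : [1]
PUSH -2 : [1, -2]

[1, -2]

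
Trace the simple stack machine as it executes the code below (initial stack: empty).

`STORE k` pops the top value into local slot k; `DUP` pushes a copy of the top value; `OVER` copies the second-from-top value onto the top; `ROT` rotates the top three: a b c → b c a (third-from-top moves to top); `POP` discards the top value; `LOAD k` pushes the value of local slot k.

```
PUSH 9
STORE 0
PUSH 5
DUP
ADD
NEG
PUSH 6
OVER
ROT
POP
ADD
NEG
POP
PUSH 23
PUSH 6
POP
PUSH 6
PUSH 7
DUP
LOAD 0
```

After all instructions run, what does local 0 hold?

9

PUSH 9  -> [9]
STORE 0 -> []
PUSH 5  -> [5]
DUP     -> [5, 5]
ADD     -> [10]
NEG     -> [-10]
PUSH 6  -> [-10, 6]
OVER    -> [-10, 6, -10]
ROT     -> [6, -10, -10]
POP     -> [6, -10]
ADD     -> [-4]
NEG     -> [4]
POP     -> []
PUSH 23 -> [23]
PUSH 6  -> [23, 6]
POP     -> [23]
PUSH 6  -> [23, 6]
PUSH 7  -> [23, 6, 7]
DUP     -> [23, 6, 7, 7]
LOAD 0  -> [23, 6, 7, 7, 9]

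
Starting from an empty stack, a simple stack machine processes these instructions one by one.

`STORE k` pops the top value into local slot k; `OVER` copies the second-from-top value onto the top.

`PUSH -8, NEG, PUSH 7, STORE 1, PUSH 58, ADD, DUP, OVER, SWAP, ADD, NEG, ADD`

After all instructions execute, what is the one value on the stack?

-66

PUSH -8 → [-8]
NEG     → [8]
PUSH 7  → [8, 7]
STORE 1 → [8]
PUSH 58 → [8, 58]
ADD     → [66]
DUP     → [66, 66]
OVER    → [66, 66, 66]
SWAP    → [66, 66, 66]
ADD     → [66, 132]
NEG     → [66, -132]
ADD     → [-66]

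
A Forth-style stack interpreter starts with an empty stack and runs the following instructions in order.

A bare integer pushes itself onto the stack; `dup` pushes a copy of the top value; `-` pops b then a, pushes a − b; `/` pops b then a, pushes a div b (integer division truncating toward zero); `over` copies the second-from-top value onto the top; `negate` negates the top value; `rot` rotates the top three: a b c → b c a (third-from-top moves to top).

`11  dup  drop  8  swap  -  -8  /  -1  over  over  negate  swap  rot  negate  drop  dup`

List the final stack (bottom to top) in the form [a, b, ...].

11      11
dup     11 11
drop    11
8       11 8
swap    8 11
-       -3
-8      -3 -8
/       0
-1      0 -1
over    0 -1 0
over    0 -1 0 -1
negate  0 -1 0 1
swap    0 -1 1 0
rot     0 1 0 -1
negate  0 1 0 1
drop    0 1 0
dup     0 1 0 0

[0, 1, 0, 0]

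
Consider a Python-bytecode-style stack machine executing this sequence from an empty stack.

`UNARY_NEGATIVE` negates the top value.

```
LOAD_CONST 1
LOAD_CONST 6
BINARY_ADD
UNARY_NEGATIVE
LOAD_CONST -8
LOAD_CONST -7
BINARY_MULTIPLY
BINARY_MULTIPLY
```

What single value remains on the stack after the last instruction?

-392

LOAD_CONST 1    → [1]
LOAD_CONST 6    → [1, 6]
BINARY_ADD      → [7]
UNARY_NEGATIVE  → [-7]
LOAD_CONST -8   → [-7, -8]
LOAD_CONST -7   → [-7, -8, -7]
BINARY_MULTIPLY → [-7, 56]
BINARY_MULTIPLY → [-392]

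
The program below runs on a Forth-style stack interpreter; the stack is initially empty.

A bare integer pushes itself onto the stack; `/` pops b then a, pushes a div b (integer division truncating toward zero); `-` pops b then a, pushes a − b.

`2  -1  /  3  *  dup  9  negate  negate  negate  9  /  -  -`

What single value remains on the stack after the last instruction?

-1

2      : 2
-1     : 2 -1
/      : -2
3      : -2 3
*      : -6
dup    : -6 -6
9      : -6 -6 9
negate : -6 -6 -9
negate : -6 -6 9
negate : -6 -6 -9
9      : -6 -6 -9 9
/      : -6 -6 -1
-      : -6 -5
-      : -1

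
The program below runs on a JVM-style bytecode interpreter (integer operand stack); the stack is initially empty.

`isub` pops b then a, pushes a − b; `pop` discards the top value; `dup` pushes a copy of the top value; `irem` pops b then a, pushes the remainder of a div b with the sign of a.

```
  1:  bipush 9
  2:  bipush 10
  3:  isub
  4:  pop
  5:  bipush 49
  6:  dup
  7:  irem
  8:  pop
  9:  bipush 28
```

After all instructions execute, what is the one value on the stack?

bipush 9  : [9]
bipush 10 : [9, 10]
isub      : [-1]
pop       : []
bipush 49 : [49]
dup       : [49, 49]
irem      : [0]
pop       : []
bipush 28 : [28]

28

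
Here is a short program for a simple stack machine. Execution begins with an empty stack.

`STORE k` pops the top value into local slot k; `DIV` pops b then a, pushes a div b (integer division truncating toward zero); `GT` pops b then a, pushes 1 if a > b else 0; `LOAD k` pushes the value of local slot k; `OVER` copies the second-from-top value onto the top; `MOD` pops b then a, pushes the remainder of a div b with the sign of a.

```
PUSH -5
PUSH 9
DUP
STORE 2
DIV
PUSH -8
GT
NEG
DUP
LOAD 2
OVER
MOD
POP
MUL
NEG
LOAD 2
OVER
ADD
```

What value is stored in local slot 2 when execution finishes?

PUSH -5 → -5
PUSH 9  → -5 9
DUP     → -5 9 9
STORE 2 → -5 9
DIV     → 0
PUSH -8 → 0 -8
GT      → 1
NEG     → -1
DUP     → -1 -1
LOAD 2  → -1 -1 9
OVER    → -1 -1 9 -1
MOD     → -1 -1 0
POP     → -1 -1
MUL     → 1
NEG     → -1
LOAD 2  → -1 9
OVER    → -1 9 -1
ADD     → -1 8

9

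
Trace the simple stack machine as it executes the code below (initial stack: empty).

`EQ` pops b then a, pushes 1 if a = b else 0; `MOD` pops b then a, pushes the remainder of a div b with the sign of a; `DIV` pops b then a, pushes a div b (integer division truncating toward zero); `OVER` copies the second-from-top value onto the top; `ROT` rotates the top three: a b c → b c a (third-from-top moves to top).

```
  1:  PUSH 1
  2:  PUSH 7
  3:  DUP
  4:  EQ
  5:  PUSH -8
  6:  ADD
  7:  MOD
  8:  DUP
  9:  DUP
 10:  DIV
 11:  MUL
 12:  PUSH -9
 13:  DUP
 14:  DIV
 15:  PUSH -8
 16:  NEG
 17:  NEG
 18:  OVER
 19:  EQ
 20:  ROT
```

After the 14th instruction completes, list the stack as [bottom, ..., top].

PUSH 1   [1]
PUSH 7   [1, 7]
DUP      [1, 7, 7]
EQ       [1, 1]
PUSH -8  [1, 1, -8]
ADD      [1, -7]
MOD      [1]
DUP      [1, 1]
DUP      [1, 1, 1]
DIV      [1, 1]
MUL      [1]
PUSH -9  [1, -9]
DUP      [1, -9, -9]
DIV      [1, 1]

[1, 1]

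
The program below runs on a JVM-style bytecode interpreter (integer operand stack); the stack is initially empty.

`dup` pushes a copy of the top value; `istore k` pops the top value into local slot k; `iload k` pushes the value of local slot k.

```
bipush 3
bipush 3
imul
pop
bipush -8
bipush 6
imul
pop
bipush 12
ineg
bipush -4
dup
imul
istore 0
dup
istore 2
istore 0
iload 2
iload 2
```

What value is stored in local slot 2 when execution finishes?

-12

bipush 3  → [3]
bipush 3  → [3, 3]
imul      → [9]
pop       → []
bipush -8 → [-8]
bipush 6  → [-8, 6]
imul      → [-48]
pop       → []
bipush 12 → [12]
ineg      → [-12]
bipush -4 → [-12, -4]
dup       → [-12, -4, -4]
imul      → [-12, 16]
istore 0  → [-12]
dup       → [-12, -12]
istore 2  → [-12]
istore 0  → []
iload 2   → [-12]
iload 2   → [-12, -12]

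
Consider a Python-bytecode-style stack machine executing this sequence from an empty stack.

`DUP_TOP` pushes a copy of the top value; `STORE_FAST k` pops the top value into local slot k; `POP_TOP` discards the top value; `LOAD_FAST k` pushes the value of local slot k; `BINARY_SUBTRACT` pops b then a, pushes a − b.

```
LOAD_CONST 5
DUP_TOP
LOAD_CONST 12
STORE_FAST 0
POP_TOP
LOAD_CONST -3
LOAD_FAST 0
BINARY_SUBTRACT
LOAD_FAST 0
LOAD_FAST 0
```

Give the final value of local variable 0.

LOAD_CONST 5    -> 5
DUP_TOP         -> 5 5
LOAD_CONST 12   -> 5 5 12
STORE_FAST 0    -> 5 5
POP_TOP         -> 5
LOAD_CONST -3   -> 5 -3
LOAD_FAST 0     -> 5 -3 12
BINARY_SUBTRACT -> 5 -15
LOAD_FAST 0     -> 5 -15 12
LOAD_FAST 0     -> 5 -15 12 12

12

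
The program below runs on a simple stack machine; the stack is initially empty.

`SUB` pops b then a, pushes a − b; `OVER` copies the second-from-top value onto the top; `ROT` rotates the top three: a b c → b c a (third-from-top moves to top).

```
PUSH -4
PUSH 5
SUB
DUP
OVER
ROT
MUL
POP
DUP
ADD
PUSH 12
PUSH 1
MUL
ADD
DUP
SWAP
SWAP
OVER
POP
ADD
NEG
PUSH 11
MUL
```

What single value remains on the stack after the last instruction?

PUSH -4  [-4]
PUSH 5   [-4, 5]
SUB      [-9]
DUP      [-9, -9]
OVER     [-9, -9, -9]
ROT      [-9, -9, -9]
MUL      [-9, 81]
POP      [-9]
DUP      [-9, -9]
ADD      [-18]
PUSH 12  [-18, 12]
PUSH 1   [-18, 12, 1]
MUL      [-18, 12]
ADD      [-6]
DUP      [-6, -6]
SWAP     [-6, -6]
SWAP     [-6, -6]
OVER     [-6, -6, -6]
POP      [-6, -6]
ADD      [-12]
NEG      [12]
PUSH 11  [12, 11]
MUL      [132]

132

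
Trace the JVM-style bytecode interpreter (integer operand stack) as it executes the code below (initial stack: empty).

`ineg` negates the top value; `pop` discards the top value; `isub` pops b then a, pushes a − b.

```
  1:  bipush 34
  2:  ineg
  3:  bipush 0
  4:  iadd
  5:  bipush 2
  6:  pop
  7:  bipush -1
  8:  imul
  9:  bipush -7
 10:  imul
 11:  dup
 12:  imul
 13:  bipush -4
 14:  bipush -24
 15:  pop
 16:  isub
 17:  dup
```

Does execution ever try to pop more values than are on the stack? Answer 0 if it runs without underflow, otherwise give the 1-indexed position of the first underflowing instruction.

0

bipush 34  → 34
ineg       → -34
bipush 0   → -34 0
iadd       → -34
bipush 2   → -34 2
pop        → -34
bipush -1  → -34 -1
imul       → 34
bipush -7  → 34 -7
imul       → -238
dup        → -238 -238
imul       → 56644
bipush -4  → 56644 -4
bipush -24 → 56644 -4 -24
pop        → 56644 -4
isub       → 56648
dup        → 56648 56648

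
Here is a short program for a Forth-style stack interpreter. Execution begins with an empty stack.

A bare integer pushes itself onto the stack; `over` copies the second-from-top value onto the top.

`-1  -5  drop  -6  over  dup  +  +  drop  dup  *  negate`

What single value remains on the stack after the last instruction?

-1     : [-1]
-5     : [-1, -5]
drop   : [-1]
-6     : [-1, -6]
over   : [-1, -6, -1]
dup    : [-1, -6, -1, -1]
+      : [-1, -6, -2]
+      : [-1, -8]
drop   : [-1]
dup    : [-1, -1]
*      : [1]
negate : [-1]

-1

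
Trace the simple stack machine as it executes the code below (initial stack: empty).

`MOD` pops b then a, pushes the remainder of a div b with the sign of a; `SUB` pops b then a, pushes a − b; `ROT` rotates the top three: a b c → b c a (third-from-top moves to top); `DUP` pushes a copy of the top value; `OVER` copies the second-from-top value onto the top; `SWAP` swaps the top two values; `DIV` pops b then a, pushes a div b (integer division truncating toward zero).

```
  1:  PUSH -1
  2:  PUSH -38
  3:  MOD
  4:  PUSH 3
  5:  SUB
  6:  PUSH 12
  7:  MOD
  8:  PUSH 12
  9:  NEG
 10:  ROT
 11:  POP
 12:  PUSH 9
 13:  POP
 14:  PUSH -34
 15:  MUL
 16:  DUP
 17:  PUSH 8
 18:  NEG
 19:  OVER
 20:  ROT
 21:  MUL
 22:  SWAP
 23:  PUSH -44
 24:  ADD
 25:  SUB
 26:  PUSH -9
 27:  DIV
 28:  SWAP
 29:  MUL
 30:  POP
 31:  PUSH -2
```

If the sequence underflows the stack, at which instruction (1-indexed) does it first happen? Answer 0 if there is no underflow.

PUSH -1  : -1
PUSH -38 : -1 -38
MOD      : -1
PUSH 3   : -1 3
SUB      : -4
PUSH 12  : -4 12
MOD      : -4
PUSH 12  : -4 12
NEG      : -4 -12
ROT  — needs 3 operands, stack has 2 → underflow

10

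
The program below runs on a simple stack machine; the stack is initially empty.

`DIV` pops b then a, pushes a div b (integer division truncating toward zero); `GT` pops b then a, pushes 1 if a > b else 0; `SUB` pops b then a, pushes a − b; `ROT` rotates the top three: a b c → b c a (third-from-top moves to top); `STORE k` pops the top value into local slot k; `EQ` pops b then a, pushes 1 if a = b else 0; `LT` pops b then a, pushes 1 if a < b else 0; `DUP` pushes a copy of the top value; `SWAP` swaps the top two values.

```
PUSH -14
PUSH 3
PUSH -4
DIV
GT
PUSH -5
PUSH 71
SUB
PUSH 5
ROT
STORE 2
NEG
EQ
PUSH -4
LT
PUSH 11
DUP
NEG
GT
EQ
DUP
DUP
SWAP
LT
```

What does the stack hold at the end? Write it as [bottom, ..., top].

[0, 0]

PUSH -14 → [-14]
PUSH 3   → [-14, 3]
PUSH -4  → [-14, 3, -4]
DIV      → [-14, 0]
GT       → [0]
PUSH -5  → [0, -5]
PUSH 71  → [0, -5, 71]
SUB      → [0, -76]
PUSH 5   → [0, -76, 5]
ROT      → [-76, 5, 0]
STORE 2  → [-76, 5]
NEG      → [-76, -5]
EQ       → [0]
PUSH -4  → [0, -4]
LT       → [0]
PUSH 11  → [0, 11]
DUP      → [0, 11, 11]
NEG      → [0, 11, -11]
GT       → [0, 1]
EQ       → [0]
DUP      → [0, 0]
DUP      → [0, 0, 0]
SWAP     → [0, 0, 0]
LT       → [0, 0]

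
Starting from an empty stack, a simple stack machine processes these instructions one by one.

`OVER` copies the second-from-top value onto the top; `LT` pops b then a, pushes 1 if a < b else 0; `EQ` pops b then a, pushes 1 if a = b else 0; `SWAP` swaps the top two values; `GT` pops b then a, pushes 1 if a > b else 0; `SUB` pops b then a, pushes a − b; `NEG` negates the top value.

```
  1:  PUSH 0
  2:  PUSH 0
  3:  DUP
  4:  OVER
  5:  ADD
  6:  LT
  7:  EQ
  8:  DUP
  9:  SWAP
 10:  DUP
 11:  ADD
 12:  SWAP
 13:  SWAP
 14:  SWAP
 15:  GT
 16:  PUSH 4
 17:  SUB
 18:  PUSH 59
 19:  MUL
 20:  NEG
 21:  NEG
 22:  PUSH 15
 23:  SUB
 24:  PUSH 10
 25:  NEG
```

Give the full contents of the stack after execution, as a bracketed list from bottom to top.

[-192, -10]

PUSH 0  -> [0]
PUSH 0  -> [0, 0]
DUP     -> [0, 0, 0]
OVER    -> [0, 0, 0, 0]
ADD     -> [0, 0, 0]
LT      -> [0, 0]
EQ      -> [1]
DUP     -> [1, 1]
SWAP    -> [1, 1]
DUP     -> [1, 1, 1]
ADD     -> [1, 2]
SWAP    -> [2, 1]
SWAP    -> [1, 2]
SWAP    -> [2, 1]
GT      -> [1]
PUSH 4  -> [1, 4]
SUB     -> [-3]
PUSH 59 -> [-3, 59]
MUL     -> [-177]
NEG     -> [177]
NEG     -> [-177]
PUSH 15 -> [-177, 15]
SUB     -> [-192]
PUSH 10 -> [-192, 10]
NEG     -> [-192, -10]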